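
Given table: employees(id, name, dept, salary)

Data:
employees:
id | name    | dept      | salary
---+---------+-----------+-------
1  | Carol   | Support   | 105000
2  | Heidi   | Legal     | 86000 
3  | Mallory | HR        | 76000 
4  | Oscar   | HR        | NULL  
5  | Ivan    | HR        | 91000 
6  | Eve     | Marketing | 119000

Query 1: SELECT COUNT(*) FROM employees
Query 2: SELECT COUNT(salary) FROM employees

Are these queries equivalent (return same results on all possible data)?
No, not equivalent

Query 1 returns: [(6,)]
Query 2 returns: [(5,)]

Reason: COUNT(*) includes NULLs, COUNT(column) excludes them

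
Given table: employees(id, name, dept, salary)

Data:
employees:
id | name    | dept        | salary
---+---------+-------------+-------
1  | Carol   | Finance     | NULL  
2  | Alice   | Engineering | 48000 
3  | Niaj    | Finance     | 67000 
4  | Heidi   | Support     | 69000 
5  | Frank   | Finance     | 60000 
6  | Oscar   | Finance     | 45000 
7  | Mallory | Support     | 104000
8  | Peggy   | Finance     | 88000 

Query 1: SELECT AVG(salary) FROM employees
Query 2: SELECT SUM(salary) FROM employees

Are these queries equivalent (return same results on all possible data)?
No, not equivalent

Query 1 returns: [(68714.28571428571,)]
Query 2 returns: [(481000,)]

Reason: AVG vs SUM give different aggregate values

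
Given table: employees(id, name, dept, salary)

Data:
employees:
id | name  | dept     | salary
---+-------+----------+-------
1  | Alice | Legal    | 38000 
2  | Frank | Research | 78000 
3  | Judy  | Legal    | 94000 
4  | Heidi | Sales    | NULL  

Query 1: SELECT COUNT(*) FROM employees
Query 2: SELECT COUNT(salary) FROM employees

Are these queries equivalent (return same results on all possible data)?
No, not equivalent

Query 1 returns: [(4,)]
Query 2 returns: [(3,)]

Reason: COUNT(*) includes NULLs, COUNT(column) excludes them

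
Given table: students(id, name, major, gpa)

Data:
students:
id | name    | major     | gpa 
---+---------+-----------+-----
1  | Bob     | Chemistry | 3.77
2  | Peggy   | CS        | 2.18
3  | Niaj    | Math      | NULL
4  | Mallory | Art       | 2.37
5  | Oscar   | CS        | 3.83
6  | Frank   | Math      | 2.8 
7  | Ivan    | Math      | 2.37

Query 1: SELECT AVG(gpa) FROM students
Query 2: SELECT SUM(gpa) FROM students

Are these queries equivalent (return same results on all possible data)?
No, not equivalent

Query 1 returns: [(2.8866666666666667,)]
Query 2 returns: [(17.32,)]

Reason: AVG vs SUM give different aggregate values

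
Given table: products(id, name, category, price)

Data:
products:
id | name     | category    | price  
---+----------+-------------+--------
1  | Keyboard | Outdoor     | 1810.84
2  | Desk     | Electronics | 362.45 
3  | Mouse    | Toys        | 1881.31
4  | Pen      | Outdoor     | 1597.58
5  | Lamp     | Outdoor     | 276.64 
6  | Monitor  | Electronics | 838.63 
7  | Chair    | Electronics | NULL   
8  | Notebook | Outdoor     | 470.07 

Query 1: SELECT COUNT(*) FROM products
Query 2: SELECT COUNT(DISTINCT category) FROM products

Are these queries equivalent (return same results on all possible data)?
No, not equivalent

Query 1 returns: [(8,)]
Query 2 returns: [(3,)]

Reason: COUNT(*) counts rows, COUNT(DISTINCT category) counts unique categorys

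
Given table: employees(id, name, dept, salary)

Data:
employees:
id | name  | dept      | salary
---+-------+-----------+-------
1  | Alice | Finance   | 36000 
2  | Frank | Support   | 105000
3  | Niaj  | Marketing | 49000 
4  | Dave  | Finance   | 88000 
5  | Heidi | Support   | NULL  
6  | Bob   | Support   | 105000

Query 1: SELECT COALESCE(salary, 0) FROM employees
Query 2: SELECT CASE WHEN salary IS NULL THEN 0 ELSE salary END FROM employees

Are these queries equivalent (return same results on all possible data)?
Yes, equivalent

Both queries return: [(0,), (36000,), (49000,), (88000,), (105000,), (105000,)]

Reason: COALESCE vs CASE for NULL handling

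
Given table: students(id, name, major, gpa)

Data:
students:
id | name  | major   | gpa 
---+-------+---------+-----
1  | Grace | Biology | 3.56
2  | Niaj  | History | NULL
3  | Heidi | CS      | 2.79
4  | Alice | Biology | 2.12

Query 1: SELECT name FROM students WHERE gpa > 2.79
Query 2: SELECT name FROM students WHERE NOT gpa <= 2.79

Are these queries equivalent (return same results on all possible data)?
Yes, equivalent

Both queries return: [('Grace',)]

Reason: Both filter gpa > 2.79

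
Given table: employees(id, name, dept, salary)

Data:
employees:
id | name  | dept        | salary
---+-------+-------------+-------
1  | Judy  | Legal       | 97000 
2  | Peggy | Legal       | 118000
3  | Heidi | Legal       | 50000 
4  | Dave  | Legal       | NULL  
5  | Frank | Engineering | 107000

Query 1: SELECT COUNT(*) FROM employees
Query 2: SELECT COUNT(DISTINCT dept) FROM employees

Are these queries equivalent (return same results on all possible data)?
No, not equivalent

Query 1 returns: [(5,)]
Query 2 returns: [(2,)]

Reason: COUNT(*) counts rows, COUNT(DISTINCT dept) counts unique depts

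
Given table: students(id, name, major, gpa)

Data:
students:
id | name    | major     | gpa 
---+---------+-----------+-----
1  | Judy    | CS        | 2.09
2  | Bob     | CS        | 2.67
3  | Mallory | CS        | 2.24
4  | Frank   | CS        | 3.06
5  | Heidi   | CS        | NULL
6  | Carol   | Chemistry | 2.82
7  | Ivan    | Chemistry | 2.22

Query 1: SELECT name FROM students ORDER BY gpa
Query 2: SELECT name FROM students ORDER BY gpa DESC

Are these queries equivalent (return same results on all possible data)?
No, not equivalent

Query 1 returns: [('Heidi',), ('Judy',), ('Ivan',), ('Mallory',), ('Bob',), ('Carol',), ('Frank',)]
Query 2 returns: [('Frank',), ('Carol',), ('Bob',), ('Mallory',), ('Ivan',), ('Judy',), ('Heidi',)]

Reason: ASC vs DESC gives opposite ordering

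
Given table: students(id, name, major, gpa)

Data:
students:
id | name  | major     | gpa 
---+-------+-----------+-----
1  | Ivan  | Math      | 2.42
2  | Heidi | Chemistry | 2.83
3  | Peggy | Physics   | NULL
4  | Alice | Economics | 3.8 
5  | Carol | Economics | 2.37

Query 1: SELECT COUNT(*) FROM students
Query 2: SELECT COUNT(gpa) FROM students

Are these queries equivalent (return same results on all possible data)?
No, not equivalent

Query 1 returns: [(5,)]
Query 2 returns: [(4,)]

Reason: COUNT(*) includes NULLs, COUNT(column) excludes them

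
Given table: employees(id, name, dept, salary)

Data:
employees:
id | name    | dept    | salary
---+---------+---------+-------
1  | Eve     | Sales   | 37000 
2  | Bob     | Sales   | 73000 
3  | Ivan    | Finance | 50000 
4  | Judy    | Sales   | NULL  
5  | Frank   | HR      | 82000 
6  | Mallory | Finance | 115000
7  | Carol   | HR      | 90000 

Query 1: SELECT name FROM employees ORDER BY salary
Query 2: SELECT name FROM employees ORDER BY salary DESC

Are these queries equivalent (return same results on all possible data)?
No, not equivalent

Query 1 returns: [('Judy',), ('Eve',), ('Ivan',), ('Bob',), ('Frank',), ('Carol',), ('Mallory',)]
Query 2 returns: [('Mallory',), ('Carol',), ('Frank',), ('Bob',), ('Ivan',), ('Eve',), ('Judy',)]

Reason: ASC vs DESC gives opposite ordering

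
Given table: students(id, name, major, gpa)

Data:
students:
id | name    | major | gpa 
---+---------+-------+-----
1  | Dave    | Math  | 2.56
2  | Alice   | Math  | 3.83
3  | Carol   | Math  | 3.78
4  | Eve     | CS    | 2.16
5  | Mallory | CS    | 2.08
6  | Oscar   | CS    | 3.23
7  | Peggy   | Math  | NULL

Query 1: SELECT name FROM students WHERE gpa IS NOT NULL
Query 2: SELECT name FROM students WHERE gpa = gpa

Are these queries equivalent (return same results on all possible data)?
Yes, equivalent

Both queries return: [('Alice',), ('Carol',), ('Dave',), ('Eve',), ('Mallory',), ('Oscar',)]

Reason: IS NOT NULL vs self-equality (both exclude NULLs)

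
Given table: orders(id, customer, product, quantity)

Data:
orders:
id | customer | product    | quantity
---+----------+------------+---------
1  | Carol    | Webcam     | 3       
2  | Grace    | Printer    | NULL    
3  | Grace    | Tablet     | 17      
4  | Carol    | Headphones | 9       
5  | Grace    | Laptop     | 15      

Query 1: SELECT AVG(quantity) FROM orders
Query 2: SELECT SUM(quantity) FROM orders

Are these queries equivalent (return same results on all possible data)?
No, not equivalent

Query 1 returns: [(11.0,)]
Query 2 returns: [(44,)]

Reason: AVG vs SUM give different aggregate values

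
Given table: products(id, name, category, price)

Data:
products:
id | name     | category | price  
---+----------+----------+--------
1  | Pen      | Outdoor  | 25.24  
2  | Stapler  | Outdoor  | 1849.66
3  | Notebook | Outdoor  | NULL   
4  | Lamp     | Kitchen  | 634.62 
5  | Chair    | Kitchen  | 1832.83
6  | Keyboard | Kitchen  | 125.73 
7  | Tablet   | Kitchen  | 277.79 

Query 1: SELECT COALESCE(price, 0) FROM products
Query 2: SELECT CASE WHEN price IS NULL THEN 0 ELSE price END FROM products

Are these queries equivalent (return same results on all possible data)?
Yes, equivalent

Both queries return: [(0,), (25.24,), (125.73,), (277.79,), (634.62,), (1832.83,), (1849.66,)]

Reason: COALESCE vs CASE for NULL handling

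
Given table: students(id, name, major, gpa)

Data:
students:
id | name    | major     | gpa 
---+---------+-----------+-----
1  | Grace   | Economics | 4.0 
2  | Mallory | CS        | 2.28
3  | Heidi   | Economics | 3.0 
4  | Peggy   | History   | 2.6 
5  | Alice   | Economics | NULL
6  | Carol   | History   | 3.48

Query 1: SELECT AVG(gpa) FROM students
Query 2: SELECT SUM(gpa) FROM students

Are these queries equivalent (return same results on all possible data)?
No, not equivalent

Query 1 returns: [(3.072,)]
Query 2 returns: [(15.36,)]

Reason: AVG vs SUM give different aggregate values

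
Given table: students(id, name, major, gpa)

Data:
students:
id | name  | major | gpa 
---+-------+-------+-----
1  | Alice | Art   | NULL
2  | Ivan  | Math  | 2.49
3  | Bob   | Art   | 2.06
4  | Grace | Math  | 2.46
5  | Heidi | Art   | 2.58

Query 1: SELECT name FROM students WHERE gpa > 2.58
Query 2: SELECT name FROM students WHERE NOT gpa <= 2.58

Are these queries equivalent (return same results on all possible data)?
Yes, equivalent

Both queries return: []

Reason: Both filter gpa > 2.58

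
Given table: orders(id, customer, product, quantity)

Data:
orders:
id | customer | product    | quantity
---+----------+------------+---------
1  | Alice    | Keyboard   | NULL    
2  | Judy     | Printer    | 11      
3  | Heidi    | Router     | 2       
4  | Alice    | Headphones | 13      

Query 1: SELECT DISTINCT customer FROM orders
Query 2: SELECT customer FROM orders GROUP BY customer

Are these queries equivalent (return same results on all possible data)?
Yes, equivalent

Both queries return: [('Alice',), ('Heidi',), ('Judy',)]

Reason: Both get unique customers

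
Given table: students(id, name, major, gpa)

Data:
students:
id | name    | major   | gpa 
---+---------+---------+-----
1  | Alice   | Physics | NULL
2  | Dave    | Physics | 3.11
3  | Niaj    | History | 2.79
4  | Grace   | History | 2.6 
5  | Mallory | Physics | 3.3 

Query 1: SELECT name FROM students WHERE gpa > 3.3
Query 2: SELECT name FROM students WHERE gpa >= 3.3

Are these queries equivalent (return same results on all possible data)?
No, not equivalent

Query 1 returns: []
Query 2 returns: [('Mallory',)]

Reason: > vs >= gives different results when gpa = 3.3 exists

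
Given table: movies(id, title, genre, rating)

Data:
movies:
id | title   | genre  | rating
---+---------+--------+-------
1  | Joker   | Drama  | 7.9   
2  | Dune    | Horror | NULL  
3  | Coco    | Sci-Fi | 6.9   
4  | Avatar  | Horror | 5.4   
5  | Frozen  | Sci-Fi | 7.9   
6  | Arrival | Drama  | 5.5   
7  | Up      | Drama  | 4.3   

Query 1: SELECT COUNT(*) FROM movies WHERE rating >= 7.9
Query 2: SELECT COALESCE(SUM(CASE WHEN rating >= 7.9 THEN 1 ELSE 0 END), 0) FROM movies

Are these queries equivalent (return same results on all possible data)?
Yes, equivalent

Both queries return: [(2,)]

Reason: COUNT with WHERE vs conditional SUM (COALESCE handles empty-table NULL)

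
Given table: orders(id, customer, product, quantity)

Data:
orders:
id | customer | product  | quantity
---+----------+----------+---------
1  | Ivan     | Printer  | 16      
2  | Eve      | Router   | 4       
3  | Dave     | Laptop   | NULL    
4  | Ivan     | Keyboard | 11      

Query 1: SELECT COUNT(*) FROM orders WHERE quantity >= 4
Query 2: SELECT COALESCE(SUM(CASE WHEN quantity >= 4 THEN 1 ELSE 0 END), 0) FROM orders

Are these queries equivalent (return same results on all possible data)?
Yes, equivalent

Both queries return: [(3,)]

Reason: COUNT with WHERE vs conditional SUM (COALESCE handles empty-table NULL)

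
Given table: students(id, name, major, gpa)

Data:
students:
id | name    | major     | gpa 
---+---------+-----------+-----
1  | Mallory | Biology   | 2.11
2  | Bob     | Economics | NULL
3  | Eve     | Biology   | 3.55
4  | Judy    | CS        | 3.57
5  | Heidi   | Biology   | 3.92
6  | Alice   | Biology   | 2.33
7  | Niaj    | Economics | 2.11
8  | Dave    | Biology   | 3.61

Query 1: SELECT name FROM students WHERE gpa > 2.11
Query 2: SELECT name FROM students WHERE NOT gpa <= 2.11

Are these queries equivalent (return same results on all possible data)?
Yes, equivalent

Both queries return: [('Alice',), ('Dave',), ('Eve',), ('Heidi',), ('Judy',)]

Reason: Both filter gpa > 2.11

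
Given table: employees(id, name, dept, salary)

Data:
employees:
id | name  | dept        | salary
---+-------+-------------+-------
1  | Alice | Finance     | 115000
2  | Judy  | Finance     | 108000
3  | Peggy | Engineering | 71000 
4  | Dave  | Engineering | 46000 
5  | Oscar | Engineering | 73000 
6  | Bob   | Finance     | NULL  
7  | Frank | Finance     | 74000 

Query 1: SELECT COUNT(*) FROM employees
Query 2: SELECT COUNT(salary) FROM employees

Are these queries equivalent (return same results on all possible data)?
No, not equivalent

Query 1 returns: [(7,)]
Query 2 returns: [(6,)]

Reason: COUNT(*) includes NULLs, COUNT(column) excludes them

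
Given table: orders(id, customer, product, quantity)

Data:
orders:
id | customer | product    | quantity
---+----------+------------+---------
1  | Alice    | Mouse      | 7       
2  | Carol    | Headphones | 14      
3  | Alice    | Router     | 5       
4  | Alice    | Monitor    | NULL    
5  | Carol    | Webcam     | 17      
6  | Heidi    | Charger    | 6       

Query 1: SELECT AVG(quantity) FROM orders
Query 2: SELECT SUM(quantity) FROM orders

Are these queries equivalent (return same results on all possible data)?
No, not equivalent

Query 1 returns: [(9.8,)]
Query 2 returns: [(49,)]

Reason: AVG vs SUM give different aggregate values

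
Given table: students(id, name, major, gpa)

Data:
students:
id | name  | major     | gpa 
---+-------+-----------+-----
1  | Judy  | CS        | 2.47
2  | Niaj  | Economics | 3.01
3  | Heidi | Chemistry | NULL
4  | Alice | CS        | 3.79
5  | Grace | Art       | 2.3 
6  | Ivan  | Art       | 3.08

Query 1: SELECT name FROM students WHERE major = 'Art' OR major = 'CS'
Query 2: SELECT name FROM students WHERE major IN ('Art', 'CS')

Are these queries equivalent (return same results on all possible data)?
Yes, equivalent

Both queries return: [('Alice',), ('Grace',), ('Ivan',), ('Judy',)]

Reason: OR vs IN are equivalent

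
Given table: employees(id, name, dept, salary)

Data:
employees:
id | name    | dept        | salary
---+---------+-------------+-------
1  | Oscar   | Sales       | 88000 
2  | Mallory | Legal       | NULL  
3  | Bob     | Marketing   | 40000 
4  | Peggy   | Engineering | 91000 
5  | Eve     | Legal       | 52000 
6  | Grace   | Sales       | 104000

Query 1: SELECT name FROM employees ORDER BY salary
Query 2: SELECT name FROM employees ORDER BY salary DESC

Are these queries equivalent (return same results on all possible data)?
No, not equivalent

Query 1 returns: [('Mallory',), ('Bob',), ('Eve',), ('Oscar',), ('Peggy',), ('Grace',)]
Query 2 returns: [('Grace',), ('Peggy',), ('Oscar',), ('Eve',), ('Bob',), ('Mallory',)]

Reason: ASC vs DESC gives opposite ordering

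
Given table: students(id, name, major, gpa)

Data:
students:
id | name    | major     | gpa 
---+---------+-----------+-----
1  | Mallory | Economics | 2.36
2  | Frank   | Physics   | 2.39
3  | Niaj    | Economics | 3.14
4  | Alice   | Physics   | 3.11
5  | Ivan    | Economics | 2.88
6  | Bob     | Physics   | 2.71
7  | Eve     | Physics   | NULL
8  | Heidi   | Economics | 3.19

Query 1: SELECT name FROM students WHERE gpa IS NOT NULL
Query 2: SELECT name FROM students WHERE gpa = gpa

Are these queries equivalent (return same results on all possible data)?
Yes, equivalent

Both queries return: [('Alice',), ('Bob',), ('Frank',), ('Heidi',), ('Ivan',), ('Mallory',), ('Niaj',)]

Reason: IS NOT NULL vs self-equality (both exclude NULLs)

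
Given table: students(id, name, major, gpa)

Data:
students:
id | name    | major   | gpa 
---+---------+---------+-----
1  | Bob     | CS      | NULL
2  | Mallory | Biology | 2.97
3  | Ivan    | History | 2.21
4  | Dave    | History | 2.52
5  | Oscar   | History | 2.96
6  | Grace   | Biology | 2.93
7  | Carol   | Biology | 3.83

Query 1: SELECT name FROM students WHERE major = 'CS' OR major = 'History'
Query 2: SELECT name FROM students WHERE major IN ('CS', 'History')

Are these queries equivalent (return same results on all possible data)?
Yes, equivalent

Both queries return: [('Bob',), ('Dave',), ('Ivan',), ('Oscar',)]

Reason: OR vs IN are equivalent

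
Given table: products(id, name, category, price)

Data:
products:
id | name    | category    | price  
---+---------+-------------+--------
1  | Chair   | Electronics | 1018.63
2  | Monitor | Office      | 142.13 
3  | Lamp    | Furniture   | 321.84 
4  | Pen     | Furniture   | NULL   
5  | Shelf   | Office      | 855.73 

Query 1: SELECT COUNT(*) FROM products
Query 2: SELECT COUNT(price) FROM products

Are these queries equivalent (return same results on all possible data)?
No, not equivalent

Query 1 returns: [(5,)]
Query 2 returns: [(4,)]

Reason: COUNT(*) includes NULLs, COUNT(column) excludes them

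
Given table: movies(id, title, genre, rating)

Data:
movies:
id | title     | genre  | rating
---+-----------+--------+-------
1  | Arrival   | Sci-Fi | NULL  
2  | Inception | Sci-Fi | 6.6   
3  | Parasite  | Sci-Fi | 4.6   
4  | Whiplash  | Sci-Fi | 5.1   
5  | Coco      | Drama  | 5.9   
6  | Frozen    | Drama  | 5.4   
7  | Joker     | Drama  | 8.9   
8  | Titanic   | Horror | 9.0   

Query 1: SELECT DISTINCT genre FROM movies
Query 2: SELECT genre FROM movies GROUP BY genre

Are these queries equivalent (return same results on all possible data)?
Yes, equivalent

Both queries return: [('Drama',), ('Horror',), ('Sci-Fi',)]

Reason: Both get unique genres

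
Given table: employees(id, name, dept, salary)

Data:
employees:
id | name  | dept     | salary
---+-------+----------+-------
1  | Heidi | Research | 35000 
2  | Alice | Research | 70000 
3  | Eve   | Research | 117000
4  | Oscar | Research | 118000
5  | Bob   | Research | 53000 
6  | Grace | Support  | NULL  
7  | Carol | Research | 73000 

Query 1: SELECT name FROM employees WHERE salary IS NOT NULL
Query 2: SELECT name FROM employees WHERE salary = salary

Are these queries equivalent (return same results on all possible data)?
Yes, equivalent

Both queries return: [('Alice',), ('Bob',), ('Carol',), ('Eve',), ('Heidi',), ('Oscar',)]

Reason: IS NOT NULL vs self-equality (both exclude NULLs)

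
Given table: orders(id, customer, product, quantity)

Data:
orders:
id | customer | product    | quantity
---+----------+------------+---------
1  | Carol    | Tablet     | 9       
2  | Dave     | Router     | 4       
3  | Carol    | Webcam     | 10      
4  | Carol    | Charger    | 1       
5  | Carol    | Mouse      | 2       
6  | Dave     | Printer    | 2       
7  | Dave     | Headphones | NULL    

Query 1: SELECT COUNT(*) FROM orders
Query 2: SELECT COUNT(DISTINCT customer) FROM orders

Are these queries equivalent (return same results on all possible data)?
No, not equivalent

Query 1 returns: [(7,)]
Query 2 returns: [(2,)]

Reason: COUNT(*) counts rows, COUNT(DISTINCT customer) counts unique customers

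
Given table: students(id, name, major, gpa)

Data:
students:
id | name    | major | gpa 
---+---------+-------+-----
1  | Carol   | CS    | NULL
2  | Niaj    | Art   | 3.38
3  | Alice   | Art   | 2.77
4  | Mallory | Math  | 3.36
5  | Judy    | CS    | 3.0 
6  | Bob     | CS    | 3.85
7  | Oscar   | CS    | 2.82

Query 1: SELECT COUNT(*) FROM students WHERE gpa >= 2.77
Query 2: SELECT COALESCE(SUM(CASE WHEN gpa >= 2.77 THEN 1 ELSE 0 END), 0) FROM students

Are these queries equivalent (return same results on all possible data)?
Yes, equivalent

Both queries return: [(6,)]

Reason: COUNT with WHERE vs conditional SUM (COALESCE handles empty-table NULL)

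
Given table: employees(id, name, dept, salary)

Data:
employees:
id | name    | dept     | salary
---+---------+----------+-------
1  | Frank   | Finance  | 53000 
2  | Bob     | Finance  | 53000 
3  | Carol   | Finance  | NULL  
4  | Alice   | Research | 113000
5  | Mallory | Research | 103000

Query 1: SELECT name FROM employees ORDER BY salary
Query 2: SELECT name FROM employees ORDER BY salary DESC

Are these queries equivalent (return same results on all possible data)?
No, not equivalent

Query 1 returns: [('Carol',), ('Frank',), ('Bob',), ('Mallory',), ('Alice',)]
Query 2 returns: [('Alice',), ('Mallory',), ('Frank',), ('Bob',), ('Carol',)]

Reason: ASC vs DESC gives opposite ordering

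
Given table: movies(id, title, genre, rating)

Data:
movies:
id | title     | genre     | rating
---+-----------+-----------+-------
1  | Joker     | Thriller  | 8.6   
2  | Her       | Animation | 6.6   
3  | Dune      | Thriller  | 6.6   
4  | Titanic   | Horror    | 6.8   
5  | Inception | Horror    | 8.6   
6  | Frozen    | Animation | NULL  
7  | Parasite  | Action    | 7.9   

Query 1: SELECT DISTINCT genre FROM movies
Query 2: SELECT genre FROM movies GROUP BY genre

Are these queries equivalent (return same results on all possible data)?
Yes, equivalent

Both queries return: [('Action',), ('Animation',), ('Horror',), ('Thriller',)]

Reason: Both get unique genres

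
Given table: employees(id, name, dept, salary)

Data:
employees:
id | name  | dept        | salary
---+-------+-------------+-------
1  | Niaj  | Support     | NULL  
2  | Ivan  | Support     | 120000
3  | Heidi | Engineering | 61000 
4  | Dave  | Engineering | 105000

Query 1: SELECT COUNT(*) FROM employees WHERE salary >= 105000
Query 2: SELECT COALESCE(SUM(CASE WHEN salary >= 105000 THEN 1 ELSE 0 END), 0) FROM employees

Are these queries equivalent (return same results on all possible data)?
Yes, equivalent

Both queries return: [(2,)]

Reason: COUNT with WHERE vs conditional SUM (COALESCE handles empty-table NULL)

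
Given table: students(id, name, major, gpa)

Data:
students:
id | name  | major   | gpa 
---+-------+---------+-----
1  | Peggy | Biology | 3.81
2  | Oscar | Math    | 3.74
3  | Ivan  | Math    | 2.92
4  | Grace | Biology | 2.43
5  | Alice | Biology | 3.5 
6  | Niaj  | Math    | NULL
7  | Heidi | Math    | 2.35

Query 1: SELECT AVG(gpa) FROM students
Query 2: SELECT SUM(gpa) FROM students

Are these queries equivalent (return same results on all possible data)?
No, not equivalent

Query 1 returns: [(3.125,)]
Query 2 returns: [(18.75,)]

Reason: AVG vs SUM give different aggregate values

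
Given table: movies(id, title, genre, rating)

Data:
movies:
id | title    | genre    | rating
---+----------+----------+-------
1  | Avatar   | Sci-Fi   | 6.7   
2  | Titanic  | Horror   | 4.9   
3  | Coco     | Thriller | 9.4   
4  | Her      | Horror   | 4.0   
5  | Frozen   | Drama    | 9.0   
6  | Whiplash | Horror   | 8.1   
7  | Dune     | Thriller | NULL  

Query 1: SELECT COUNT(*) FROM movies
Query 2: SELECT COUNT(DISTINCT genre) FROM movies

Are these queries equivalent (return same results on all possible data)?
No, not equivalent

Query 1 returns: [(7,)]
Query 2 returns: [(4,)]

Reason: COUNT(*) counts rows, COUNT(DISTINCT genre) counts unique genres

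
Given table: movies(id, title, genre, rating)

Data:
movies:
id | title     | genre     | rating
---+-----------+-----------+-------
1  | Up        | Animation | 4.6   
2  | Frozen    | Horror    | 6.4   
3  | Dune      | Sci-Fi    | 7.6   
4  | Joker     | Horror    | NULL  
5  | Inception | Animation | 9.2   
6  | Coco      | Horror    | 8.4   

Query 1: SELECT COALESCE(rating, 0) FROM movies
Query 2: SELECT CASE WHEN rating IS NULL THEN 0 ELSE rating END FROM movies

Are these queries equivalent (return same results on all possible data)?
Yes, equivalent

Both queries return: [(0,), (4.6,), (6.4,), (7.6,), (8.4,), (9.2,)]

Reason: COALESCE vs CASE for NULL handling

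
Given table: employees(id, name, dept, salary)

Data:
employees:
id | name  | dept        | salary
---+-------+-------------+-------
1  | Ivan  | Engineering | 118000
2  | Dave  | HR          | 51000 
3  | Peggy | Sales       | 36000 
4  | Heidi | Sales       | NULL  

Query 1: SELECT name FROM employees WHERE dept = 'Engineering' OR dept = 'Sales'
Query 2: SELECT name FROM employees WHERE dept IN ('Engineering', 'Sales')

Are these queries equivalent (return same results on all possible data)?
Yes, equivalent

Both queries return: [('Heidi',), ('Ivan',), ('Peggy',)]

Reason: OR vs IN are equivalent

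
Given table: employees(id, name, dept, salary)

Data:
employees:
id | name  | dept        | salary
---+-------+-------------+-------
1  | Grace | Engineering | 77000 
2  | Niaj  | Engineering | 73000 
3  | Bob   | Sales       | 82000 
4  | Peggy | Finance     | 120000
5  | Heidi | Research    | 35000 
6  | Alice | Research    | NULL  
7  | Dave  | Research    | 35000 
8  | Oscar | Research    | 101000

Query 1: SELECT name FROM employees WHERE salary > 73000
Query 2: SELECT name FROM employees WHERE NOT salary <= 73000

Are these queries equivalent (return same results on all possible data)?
Yes, equivalent

Both queries return: [('Bob',), ('Grace',), ('Oscar',), ('Peggy',)]

Reason: Both filter salary > 73000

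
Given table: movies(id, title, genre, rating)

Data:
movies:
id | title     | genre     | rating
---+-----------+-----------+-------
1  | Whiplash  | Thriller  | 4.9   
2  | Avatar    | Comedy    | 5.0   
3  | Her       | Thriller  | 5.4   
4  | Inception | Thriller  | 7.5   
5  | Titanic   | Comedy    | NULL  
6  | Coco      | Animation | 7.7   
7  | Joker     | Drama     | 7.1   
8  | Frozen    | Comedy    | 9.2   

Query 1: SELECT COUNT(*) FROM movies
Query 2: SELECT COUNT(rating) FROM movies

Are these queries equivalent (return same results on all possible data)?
No, not equivalent

Query 1 returns: [(8,)]
Query 2 returns: [(7,)]

Reason: COUNT(*) includes NULLs, COUNT(column) excludes them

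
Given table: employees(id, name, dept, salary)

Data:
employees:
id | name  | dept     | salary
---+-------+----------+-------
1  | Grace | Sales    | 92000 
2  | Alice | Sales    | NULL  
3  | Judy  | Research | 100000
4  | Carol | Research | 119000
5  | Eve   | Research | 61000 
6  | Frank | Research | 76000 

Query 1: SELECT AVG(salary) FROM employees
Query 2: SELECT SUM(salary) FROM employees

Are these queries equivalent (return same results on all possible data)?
No, not equivalent

Query 1 returns: [(89600.0,)]
Query 2 returns: [(448000,)]

Reason: AVG vs SUM give different aggregate values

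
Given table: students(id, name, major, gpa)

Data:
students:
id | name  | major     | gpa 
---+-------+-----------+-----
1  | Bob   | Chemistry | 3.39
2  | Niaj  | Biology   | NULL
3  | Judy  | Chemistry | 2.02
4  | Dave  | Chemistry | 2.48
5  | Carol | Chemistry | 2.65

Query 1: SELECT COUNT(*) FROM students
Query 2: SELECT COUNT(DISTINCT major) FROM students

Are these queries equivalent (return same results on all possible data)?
No, not equivalent

Query 1 returns: [(5,)]
Query 2 returns: [(2,)]

Reason: COUNT(*) counts rows, COUNT(DISTINCT major) counts unique majors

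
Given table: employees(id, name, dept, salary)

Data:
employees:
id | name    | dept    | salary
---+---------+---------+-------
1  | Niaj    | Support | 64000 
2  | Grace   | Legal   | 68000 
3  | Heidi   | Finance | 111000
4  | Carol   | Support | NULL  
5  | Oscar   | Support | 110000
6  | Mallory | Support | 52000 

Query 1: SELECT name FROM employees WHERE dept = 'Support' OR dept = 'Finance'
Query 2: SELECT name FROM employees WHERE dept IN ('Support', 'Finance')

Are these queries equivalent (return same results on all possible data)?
Yes, equivalent

Both queries return: [('Carol',), ('Heidi',), ('Mallory',), ('Niaj',), ('Oscar',)]

Reason: OR vs IN are equivalent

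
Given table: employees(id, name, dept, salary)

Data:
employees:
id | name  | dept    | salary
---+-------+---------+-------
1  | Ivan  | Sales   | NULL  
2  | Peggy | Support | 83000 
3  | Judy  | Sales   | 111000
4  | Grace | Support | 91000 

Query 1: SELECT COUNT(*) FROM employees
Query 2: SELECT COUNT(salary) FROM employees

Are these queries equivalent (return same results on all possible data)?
No, not equivalent

Query 1 returns: [(4,)]
Query 2 returns: [(3,)]

Reason: COUNT(*) includes NULLs, COUNT(column) excludes them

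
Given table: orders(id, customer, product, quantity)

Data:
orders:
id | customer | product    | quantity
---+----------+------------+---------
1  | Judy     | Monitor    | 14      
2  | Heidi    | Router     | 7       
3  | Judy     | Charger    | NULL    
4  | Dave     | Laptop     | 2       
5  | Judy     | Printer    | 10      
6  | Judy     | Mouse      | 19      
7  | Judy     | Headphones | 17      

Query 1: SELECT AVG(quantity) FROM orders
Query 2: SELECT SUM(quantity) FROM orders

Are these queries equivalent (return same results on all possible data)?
No, not equivalent

Query 1 returns: [(11.5,)]
Query 2 returns: [(69,)]

Reason: AVG vs SUM give different aggregate values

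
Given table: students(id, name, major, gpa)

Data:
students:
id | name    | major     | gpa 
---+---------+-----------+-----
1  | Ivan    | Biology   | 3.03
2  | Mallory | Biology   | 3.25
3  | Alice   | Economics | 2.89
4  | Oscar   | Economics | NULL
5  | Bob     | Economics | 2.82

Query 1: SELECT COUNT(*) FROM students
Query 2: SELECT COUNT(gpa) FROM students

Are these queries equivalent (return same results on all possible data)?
No, not equivalent

Query 1 returns: [(5,)]
Query 2 returns: [(4,)]

Reason: COUNT(*) includes NULLs, COUNT(column) excludes them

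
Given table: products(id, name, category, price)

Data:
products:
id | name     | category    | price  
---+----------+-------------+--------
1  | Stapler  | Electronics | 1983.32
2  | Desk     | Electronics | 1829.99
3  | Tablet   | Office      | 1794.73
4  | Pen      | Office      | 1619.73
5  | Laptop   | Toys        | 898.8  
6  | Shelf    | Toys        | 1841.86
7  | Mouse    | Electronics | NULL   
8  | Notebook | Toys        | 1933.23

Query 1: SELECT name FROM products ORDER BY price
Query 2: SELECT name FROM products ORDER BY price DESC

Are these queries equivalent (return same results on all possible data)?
No, not equivalent

Query 1 returns: [('Mouse',), ('Laptop',), ('Pen',), ('Tablet',), ('Desk',), ('Shelf',), ('Notebook',), ('Stapler',)]
Query 2 returns: [('Stapler',), ('Notebook',), ('Shelf',), ('Desk',), ('Tablet',), ('Pen',), ('Laptop',), ('Mouse',)]

Reason: ASC vs DESC gives opposite ordering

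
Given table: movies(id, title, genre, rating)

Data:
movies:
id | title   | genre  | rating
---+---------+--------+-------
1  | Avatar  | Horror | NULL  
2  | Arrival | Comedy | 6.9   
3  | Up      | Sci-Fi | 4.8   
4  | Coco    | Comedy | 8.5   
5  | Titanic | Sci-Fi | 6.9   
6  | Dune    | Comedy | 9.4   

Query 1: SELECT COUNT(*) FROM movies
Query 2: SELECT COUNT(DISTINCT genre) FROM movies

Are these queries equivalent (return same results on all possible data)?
No, not equivalent

Query 1 returns: [(6,)]
Query 2 returns: [(3,)]

Reason: COUNT(*) counts rows, COUNT(DISTINCT genre) counts unique genres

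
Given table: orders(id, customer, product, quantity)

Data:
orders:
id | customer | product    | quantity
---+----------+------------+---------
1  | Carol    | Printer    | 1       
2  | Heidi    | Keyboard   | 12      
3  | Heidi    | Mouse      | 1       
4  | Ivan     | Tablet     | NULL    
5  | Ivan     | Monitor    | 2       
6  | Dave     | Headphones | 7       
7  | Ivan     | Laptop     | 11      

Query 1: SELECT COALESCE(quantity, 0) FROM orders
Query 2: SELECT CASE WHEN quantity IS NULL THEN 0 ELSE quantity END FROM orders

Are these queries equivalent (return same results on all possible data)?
Yes, equivalent

Both queries return: [(0,), (1,), (1,), (2,), (7,), (11,), (12,)]

Reason: COALESCE vs CASE for NULL handling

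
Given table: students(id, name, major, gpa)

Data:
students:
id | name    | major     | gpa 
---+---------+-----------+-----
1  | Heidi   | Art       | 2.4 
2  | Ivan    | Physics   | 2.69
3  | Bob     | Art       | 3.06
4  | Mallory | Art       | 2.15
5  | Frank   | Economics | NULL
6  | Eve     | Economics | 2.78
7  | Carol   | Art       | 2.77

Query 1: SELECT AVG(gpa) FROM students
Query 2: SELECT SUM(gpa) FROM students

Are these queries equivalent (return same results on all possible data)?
No, not equivalent

Query 1 returns: [(2.6416666666666666,)]
Query 2 returns: [(15.85,)]

Reason: AVG vs SUM give different aggregate values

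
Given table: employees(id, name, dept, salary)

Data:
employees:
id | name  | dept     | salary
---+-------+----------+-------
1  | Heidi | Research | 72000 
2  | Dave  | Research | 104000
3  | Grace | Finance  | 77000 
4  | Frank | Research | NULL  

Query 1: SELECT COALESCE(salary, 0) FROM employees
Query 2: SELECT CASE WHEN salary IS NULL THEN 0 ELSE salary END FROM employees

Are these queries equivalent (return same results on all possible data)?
Yes, equivalent

Both queries return: [(0,), (72000,), (77000,), (104000,)]

Reason: COALESCE vs CASE for NULL handling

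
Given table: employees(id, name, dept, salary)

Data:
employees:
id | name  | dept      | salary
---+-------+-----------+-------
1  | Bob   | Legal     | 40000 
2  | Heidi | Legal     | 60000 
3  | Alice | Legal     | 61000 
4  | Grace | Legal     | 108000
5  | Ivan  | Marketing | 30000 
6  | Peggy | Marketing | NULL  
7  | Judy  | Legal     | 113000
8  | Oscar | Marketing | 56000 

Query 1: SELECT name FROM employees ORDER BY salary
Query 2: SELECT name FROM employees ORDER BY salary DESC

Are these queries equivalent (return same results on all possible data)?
No, not equivalent

Query 1 returns: [('Peggy',), ('Ivan',), ('Bob',), ('Oscar',), ('Heidi',), ('Alice',), ('Grace',), ('Judy',)]
Query 2 returns: [('Judy',), ('Grace',), ('Alice',), ('Heidi',), ('Oscar',), ('Bob',), ('Ivan',), ('Peggy',)]

Reason: ASC vs DESC gives opposite ordering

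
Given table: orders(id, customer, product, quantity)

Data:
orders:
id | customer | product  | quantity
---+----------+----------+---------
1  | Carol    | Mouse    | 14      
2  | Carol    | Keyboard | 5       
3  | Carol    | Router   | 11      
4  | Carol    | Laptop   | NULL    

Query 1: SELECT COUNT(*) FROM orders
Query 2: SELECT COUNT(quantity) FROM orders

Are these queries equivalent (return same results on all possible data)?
No, not equivalent

Query 1 returns: [(4,)]
Query 2 returns: [(3,)]

Reason: COUNT(*) includes NULLs, COUNT(column) excludes them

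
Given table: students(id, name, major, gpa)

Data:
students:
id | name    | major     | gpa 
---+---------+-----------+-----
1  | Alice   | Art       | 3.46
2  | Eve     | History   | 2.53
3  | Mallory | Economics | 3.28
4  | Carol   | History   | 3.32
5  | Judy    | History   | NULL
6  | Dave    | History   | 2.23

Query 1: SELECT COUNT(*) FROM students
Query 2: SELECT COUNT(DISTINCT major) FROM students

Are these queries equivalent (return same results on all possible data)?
No, not equivalent

Query 1 returns: [(6,)]
Query 2 returns: [(3,)]

Reason: COUNT(*) counts rows, COUNT(DISTINCT major) counts unique majors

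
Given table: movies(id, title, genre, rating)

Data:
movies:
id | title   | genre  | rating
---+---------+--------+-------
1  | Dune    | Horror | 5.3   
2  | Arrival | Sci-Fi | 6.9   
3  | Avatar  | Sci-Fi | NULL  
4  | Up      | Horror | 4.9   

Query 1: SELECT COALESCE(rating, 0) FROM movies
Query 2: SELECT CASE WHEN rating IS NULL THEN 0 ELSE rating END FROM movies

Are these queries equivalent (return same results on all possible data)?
Yes, equivalent

Both queries return: [(0,), (4.9,), (5.3,), (6.9,)]

Reason: COALESCE vs CASE for NULL handling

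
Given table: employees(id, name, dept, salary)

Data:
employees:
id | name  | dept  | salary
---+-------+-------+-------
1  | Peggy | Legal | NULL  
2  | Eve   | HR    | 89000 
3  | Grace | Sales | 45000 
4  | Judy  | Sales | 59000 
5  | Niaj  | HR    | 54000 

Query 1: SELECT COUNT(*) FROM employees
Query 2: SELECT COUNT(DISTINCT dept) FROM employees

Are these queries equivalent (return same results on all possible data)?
No, not equivalent

Query 1 returns: [(5,)]
Query 2 returns: [(3,)]

Reason: COUNT(*) counts rows, COUNT(DISTINCT dept) counts unique depts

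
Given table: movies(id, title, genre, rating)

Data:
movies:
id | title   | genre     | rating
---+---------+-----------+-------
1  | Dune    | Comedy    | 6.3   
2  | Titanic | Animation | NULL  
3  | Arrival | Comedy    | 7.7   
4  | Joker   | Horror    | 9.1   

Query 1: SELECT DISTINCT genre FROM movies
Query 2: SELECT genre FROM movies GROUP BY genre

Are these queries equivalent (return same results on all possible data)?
Yes, equivalent

Both queries return: [('Animation',), ('Comedy',), ('Horror',)]

Reason: Both get unique genres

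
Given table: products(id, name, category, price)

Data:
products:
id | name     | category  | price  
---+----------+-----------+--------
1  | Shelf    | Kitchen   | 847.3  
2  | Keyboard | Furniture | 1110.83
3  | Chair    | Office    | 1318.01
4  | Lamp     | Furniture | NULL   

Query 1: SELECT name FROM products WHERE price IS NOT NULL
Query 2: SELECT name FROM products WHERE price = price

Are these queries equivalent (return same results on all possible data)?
Yes, equivalent

Both queries return: [('Chair',), ('Keyboard',), ('Shelf',)]

Reason: IS NOT NULL vs self-equality (both exclude NULLs)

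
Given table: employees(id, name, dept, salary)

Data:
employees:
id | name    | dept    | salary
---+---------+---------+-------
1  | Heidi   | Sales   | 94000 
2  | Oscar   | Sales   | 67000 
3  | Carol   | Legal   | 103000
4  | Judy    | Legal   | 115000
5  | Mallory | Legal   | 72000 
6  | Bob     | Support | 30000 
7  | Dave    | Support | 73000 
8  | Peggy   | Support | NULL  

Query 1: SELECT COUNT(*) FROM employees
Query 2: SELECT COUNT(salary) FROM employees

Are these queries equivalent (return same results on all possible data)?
No, not equivalent

Query 1 returns: [(8,)]
Query 2 returns: [(7,)]

Reason: COUNT(*) includes NULLs, COUNT(column) excludes them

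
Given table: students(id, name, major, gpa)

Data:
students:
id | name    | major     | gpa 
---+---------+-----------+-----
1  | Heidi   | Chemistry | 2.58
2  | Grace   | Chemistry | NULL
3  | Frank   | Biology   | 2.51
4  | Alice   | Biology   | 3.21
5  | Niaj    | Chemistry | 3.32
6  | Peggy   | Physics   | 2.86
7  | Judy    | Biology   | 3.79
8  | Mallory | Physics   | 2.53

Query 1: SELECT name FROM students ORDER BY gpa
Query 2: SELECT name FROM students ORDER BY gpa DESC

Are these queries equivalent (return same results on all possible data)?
No, not equivalent

Query 1 returns: [('Grace',), ('Frank',), ('Mallory',), ('Heidi',), ('Peggy',), ('Alice',), ('Niaj',), ('Judy',)]
Query 2 returns: [('Judy',), ('Niaj',), ('Alice',), ('Peggy',), ('Heidi',), ('Mallory',), ('Frank',), ('Grace',)]

Reason: ASC vs DESC gives opposite ordering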